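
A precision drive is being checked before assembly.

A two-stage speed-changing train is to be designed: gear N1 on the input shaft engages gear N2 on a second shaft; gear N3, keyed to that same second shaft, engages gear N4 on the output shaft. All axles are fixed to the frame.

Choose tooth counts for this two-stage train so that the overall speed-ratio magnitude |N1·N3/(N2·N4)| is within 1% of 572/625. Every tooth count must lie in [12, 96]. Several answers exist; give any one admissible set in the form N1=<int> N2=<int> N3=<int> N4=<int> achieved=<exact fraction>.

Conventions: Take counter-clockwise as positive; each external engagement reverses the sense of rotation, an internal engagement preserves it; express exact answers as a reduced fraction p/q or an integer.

class = fixed-axis compound train [2-stage, 572/625 wanted]
target = 572/625 in lowest terms: an exact hit needs N1·N3 = k·572 and N2·N4 = k·625 for one integer k, every count in [12, 96]; additionally prefer no 1:1 stage (N1 ≠ N2, N3 ≠ N4)
k = 1: N1·N3 = 572 = 13·44, N2·N4 = 625 = 25·25
achieved = 13·44/(25·25) = 572/625; |achieved − target| = 0 ≤ 143/15625 ✓

N1=13 N2=25 N3=44 N4=25 achieved=572/625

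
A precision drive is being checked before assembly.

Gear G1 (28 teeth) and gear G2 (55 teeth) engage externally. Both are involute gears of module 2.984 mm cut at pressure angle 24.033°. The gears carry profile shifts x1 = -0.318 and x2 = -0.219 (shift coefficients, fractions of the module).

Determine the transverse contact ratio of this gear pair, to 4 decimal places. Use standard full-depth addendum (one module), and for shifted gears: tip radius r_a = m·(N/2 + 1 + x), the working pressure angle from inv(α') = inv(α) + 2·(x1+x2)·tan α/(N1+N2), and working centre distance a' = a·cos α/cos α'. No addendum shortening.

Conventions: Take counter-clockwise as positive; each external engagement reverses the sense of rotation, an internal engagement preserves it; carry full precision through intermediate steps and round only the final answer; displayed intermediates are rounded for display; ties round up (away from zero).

recognized (one external pair, fixed centres): single-mesh tooth geometry, m = 2.984, N1 = 28, N2 = 55
base radii: r_b1 = 38.154482, r_b2 = 74.946304
tip radii: r_a1 = 43.811088, r_a2 = 84.390504
inv(α') = inv(24.033°) + 2·(-0.318-0.219)·tan α/(28+55) = 0.02069393  ⇒  α' = 22.22219°
a' = a·cos α / cos α' = 123.8360·cos 24.033°/cos 22.22219° = 122.175473
action lengths: √(r_a1²−r_b1²) = 21.532462, √(r_a2²−r_b2²) = 38.791863
base pitch p_b = π·m·cos α = 8.561846
CR = (21.532462 + 38.791863 − 122.175473·sin 22.22219°)/8.561846 = 1.648901
contact ratio ≈ 1.6489

1.6489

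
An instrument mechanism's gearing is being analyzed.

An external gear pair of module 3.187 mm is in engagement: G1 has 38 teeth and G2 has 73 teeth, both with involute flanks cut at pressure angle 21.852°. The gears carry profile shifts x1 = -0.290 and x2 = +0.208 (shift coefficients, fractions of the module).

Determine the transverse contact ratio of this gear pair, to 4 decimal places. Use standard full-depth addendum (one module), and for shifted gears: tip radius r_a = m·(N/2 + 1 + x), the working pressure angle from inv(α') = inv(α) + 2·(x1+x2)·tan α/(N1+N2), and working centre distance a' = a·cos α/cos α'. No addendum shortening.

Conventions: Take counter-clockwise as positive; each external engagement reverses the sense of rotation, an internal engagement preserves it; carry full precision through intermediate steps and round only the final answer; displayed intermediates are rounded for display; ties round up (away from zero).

single-mesh involute tooth geometry (38T engaging 73T at module 3.187)
base radii: r_b1 = 56.202170, r_b2 = 107.967327
tip radii: r_a1 = 62.815770, r_a2 = 120.175396
inv(α') = inv(21.852°) + 2·(-0.290+0.208)·tan α/(38+73) = 0.01904276  ⇒  α' = 21.63862°
a' = a·cos α / cos α' = 176.8785·cos 21.852°/cos 21.63862° = 176.615949
action lengths: √(r_a1²−r_b1²) = 28.055962, √(r_a2²−r_b2²) = 52.774825
base pitch p_b = π·m·cos α = 9.292859
CR = (28.055962 + 52.774825 − 176.615949·sin 21.63862°)/9.292859 = 1.689841
contact ratio ≈ 1.6898

1.6898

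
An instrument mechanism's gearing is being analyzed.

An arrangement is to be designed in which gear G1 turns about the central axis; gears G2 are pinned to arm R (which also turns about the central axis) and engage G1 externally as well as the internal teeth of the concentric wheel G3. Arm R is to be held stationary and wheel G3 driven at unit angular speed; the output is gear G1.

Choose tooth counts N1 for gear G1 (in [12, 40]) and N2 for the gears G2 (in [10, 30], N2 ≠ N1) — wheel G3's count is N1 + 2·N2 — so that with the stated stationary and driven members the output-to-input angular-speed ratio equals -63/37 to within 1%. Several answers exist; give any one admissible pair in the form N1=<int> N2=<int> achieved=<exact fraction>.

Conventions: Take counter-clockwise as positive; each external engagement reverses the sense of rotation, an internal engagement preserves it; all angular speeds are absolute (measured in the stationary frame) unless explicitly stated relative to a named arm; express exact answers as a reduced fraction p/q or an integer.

N1=37 N2=13 achieved=-63/37

class = planetary set [ratio -63/37 wanted; Willis about the carrier]
Willis with ω_arm = 0: ω_sun/ω_ring = −N3/N1; set equal to -63/37  ⇒  N3/N1 = −(-63/37) = 63/37
N3 = N1 + 2·N2  ⇒  N2/N1 = (N3/N1 − 1)/2 = (63/37 − 1)/2 = 13/37
smallest multiple with N1 ≥ 12 and N2 ≥ 10: k = 1  ⇒  N1 = 1·37 = 37, N2 = 1·13 = 13 (N1 ≤ 40, N2 ≤ 30, N2 ≠ N1 ✓), N3 = 37 + 2·13 = 63
check: −N3/N1 with N1 = 37, N3 = 63 gives -63/37; |achieved − target| = 0 ≤ 63/3700 ✓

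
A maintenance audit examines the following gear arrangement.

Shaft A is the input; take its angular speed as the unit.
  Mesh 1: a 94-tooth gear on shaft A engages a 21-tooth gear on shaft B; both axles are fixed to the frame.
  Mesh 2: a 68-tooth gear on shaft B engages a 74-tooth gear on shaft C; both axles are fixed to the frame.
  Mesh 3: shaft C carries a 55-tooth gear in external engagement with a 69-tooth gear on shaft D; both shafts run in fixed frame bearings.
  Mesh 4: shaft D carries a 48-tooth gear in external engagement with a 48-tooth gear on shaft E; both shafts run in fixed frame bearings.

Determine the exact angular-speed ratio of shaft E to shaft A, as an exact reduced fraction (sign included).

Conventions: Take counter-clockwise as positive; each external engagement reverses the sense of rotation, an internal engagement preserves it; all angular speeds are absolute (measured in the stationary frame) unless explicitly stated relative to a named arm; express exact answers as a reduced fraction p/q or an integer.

175780/53613

class = fixed-axis compound train [4 meshes; 4 ratios multiply, 4 sense flips]
mesh 1 [94T→21T]: running ratio 94/21, sense −
mesh 2 [68T→74T]: running ratio 3196/777, sense +
mesh 3 [55T→69T]: running ratio 175780/53613, sense −
mesh 4 [48T→48T]: running ratio 175780/53613, sense +
ω_out/ω_in = 175780/53613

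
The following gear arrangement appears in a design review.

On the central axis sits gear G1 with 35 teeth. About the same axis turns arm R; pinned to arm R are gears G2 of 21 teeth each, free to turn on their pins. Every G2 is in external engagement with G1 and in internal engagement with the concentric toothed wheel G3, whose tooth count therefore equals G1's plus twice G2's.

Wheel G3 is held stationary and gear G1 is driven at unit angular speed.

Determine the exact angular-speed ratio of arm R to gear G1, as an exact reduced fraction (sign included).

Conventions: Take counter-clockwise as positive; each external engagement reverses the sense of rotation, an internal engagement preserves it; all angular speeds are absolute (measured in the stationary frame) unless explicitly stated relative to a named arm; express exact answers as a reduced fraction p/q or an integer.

class = planetary set [G3 = 35+2·21 = 77; Willis about the carrier]
ring teeth: 35 + 2·21 = 77
35(ω_sun−ω_arm) = −77(ω_ring−ω_arm),  ω_ring = 0, ω_sun = 1
35(1−ω_arm) = −77(0−ω_arm)  ⇒  112·ω_arm = 35  ⇒  ω_arm = 5/16
ω_out/ω_in = 5/16

5/16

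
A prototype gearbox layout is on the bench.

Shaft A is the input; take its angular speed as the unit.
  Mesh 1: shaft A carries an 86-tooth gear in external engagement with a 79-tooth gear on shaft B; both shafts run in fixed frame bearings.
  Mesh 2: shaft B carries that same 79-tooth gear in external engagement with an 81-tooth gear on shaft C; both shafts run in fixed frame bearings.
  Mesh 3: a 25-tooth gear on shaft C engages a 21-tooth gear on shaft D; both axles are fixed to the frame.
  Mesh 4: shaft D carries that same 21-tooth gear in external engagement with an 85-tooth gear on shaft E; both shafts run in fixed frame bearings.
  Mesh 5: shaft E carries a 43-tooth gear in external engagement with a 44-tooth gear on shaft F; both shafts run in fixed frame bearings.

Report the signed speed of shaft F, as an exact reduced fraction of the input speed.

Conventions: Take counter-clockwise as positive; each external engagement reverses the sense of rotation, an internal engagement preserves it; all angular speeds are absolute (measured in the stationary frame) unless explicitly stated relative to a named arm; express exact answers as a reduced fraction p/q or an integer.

-9245/30294

5-mesh fixed-axis compound train (all bearings frame-fixed)
mesh 1 [86T→79T]: |ω|/ω_in = 1×86/79 = 86/79, sense flips to −
mesh 2 [79T→81T]: |ω|/ω_in = (86/79)×79/81 = 86/81, sense flips to +
mesh 3 [25T→21T]: |ω|/ω_in = (86/81)×25/21 = 2150/1701, sense flips to −
mesh 4 [21T→85T]: |ω|/ω_in = (2150/1701)×21/85 = 430/1377, sense flips to +
mesh 5 [43T→44T]: |ω|/ω_in = (430/1377)×43/44 = 9245/30294, sense flips to −
signed output speed (× input speed) = -9245/30294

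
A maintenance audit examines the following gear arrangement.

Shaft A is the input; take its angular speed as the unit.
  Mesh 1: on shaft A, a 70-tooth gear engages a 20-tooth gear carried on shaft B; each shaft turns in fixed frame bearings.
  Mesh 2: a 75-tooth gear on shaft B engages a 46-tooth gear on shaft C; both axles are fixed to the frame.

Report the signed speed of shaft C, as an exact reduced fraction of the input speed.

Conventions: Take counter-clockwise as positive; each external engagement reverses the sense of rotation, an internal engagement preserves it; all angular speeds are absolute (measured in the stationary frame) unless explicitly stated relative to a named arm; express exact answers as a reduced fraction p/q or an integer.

525/92

2-mesh fixed-axis compound train (all bearings frame-fixed)
mesh 1 [70T→20T]: |ω|/ω_in = 1×70/20 = 7/2, sense flips to −
mesh 2 [75T→46T]: |ω|/ω_in = (7/2)×75/46 = 525/92, sense flips to +
signed output speed (× input speed) = 525/92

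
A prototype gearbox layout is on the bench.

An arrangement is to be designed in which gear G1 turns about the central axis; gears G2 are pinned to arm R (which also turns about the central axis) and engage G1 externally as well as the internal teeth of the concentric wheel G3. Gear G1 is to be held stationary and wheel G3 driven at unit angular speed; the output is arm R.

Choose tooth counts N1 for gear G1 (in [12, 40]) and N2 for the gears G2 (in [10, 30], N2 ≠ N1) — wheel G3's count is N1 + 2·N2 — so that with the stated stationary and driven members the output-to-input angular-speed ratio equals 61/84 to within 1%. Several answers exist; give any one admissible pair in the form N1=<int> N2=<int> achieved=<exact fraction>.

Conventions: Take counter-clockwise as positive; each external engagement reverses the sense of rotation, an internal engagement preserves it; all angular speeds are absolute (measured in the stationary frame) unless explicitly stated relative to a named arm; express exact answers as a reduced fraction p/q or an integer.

N1=23 N2=19 achieved=61/84

planetary set to be sized for 61/84 (Willis relation)
Willis with ω_sun = 0: ω_arm/ω_ring = N3/(N1+N3); set equal to 61/84  ⇒  N3/N1 = (61/84)/(1 − 61/84) = 61/23
N3 = N1 + 2·N2  ⇒  N2/N1 = (N3/N1 − 1)/2 = (61/23 − 1)/2 = 19/23
smallest multiple with N1 ≥ 12 and N2 ≥ 10: k = 1  ⇒  N1 = 1·23 = 23, N2 = 1·19 = 19 (N1 ≤ 40, N2 ≤ 30, N2 ≠ N1 ✓), N3 = 23 + 2·19 = 61
check: N3/(N1+N3) with N1 = 23, N3 = 61 gives 61/84; |achieved − target| = 0 ≤ 61/8400 ✓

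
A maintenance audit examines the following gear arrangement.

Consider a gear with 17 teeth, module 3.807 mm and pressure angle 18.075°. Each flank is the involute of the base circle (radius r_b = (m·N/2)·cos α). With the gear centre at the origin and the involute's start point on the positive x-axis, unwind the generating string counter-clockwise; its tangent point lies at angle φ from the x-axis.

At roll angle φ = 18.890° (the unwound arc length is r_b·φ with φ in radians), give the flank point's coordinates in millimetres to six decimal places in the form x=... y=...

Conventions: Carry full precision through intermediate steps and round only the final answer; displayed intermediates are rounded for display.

x=32.389343 y=0.363498

single-mesh involute tooth geometry (17T wheel at module 3.807)
pitch radius r_p = m·N/2 = 3.807·17/2 = 32.359500
base radius r_b = r_p·cos α = 32.359500·cos 18.075° = 30.762597
roll angle φ = 18.890° = 0.32969270 rad
x = r_b·(cos φ + φ·sin φ) = 32.389343
y = r_b·(sin φ − φ·cos φ) = 0.363498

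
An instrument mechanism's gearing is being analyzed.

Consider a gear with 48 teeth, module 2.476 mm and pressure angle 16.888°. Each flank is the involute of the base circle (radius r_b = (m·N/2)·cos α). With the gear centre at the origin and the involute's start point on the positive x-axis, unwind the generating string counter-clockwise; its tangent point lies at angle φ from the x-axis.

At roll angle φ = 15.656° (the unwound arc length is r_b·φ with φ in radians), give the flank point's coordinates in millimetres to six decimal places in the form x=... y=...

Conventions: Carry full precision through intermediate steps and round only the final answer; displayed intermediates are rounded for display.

x=58.944618 y=0.383817

topology: single-mesh involute geometry — m = 2.476, N = 48
pitch radius r_p = m·N/2 = 2.476·48/2 = 59.424000
base radius r_b = r_p·cos α = 59.424000·cos 16.888° = 56.861307
roll angle φ = 15.656° = 0.27324875 rad
x = r_b·(cos φ + φ·sin φ) = 58.944618
y = r_b·(sin φ − φ·cos φ) = 0.383817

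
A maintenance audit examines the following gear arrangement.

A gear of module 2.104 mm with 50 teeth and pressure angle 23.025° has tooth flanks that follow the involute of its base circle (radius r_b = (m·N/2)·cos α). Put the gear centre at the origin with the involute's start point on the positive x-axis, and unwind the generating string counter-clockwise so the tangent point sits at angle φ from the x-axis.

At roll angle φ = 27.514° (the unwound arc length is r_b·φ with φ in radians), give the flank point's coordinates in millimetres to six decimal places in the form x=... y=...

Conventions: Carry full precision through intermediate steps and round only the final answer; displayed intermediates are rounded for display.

single-mesh involute tooth geometry (50T wheel at module 2.104)
pitch radius r_p = m·N/2 = 2.104·50/2 = 52.600000
base radius r_b = r_p·cos α = 52.600000·cos 23.025° = 48.409583
roll angle φ = 27.514° = 0.48020989 rad
x = r_b·(cos φ + φ·sin φ) = 53.673559
y = r_b·(sin φ − φ·cos φ) = 1.746044

x=53.673559 y=1.746044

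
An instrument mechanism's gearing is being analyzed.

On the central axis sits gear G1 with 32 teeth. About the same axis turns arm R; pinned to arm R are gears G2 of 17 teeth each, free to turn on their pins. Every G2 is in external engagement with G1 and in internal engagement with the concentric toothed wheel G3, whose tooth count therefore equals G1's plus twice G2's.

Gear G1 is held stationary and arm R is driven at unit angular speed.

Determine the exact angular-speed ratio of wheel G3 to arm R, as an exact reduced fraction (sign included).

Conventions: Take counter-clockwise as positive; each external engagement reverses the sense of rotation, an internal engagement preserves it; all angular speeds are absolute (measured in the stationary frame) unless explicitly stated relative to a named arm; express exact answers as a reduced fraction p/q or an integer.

planetary set (32T centre, 17T on arm, 66T internal) — Willis relation
ring teeth: 32 + 2·17 = 66
32(ω_sun−ω_arm) = −66(ω_ring−ω_arm),  ω_sun = 0, ω_arm = 1
ω_ring = 1 − (32/66)(0−1) = 49/33
ω_out/ω_in = 49/33

49/33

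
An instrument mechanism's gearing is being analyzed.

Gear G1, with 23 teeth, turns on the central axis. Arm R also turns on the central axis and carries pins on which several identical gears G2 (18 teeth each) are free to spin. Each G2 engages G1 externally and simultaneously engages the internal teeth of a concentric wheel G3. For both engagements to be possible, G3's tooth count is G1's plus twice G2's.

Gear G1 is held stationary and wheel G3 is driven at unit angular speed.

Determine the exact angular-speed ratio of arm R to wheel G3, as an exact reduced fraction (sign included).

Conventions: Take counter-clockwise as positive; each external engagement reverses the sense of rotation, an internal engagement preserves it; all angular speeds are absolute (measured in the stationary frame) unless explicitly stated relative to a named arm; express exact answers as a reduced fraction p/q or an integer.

59/82

class = planetary set [G3 = 23+2·18 = 59; Willis about the carrier]
ring teeth: 23 + 2·18 = 59
23(ω_sun−ω_arm) = −59(ω_ring−ω_arm),  ω_sun = 0, ω_ring = 1
23(0−ω_arm) = −59(1−ω_arm)  ⇒  82·ω_arm = 59  ⇒  ω_arm = 59/82
ω_out/ω_in = 59/82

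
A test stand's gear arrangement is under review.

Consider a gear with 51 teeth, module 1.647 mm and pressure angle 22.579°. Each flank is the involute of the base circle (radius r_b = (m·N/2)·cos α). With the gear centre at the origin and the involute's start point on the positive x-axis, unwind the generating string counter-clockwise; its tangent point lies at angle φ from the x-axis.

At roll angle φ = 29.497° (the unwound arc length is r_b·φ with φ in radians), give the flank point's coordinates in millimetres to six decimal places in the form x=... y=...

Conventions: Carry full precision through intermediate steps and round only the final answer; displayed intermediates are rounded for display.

x=43.582855 y=1.717476

class = single-mesh tooth geometry [base-circle involute, m = 1.647, 51T]
pitch radius r_p = m·N/2 = 1.647·51/2 = 41.998500
base radius r_b = r_p·cos α = 41.998500·cos 22.579° = 38.779357
roll angle φ = 29.497° = 0.51481977 rad
x = r_b·(cos φ + φ·sin φ) = 43.582855
y = r_b·(sin φ − φ·cos φ) = 1.717476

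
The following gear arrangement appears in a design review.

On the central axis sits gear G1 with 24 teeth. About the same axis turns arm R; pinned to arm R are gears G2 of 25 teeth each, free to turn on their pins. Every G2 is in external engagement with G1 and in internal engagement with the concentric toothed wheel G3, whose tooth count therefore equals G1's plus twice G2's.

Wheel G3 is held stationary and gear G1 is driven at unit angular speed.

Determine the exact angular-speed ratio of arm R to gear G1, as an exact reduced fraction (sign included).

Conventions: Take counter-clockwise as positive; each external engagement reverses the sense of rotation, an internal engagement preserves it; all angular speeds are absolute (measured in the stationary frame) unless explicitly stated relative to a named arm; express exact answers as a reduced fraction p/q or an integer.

12/49

class = planetary set [G3 = 24+2·25 = 74; Willis about the carrier]
ring teeth: 24 + 2·25 = 74
24(ω_sun−ω_arm) = −74(ω_ring−ω_arm),  ω_ring = 0, ω_sun = 1
24(1−ω_arm) = −74(0−ω_arm)  ⇒  98·ω_arm = 24  ⇒  ω_arm = 12/49
ω_out/ω_in = 12/49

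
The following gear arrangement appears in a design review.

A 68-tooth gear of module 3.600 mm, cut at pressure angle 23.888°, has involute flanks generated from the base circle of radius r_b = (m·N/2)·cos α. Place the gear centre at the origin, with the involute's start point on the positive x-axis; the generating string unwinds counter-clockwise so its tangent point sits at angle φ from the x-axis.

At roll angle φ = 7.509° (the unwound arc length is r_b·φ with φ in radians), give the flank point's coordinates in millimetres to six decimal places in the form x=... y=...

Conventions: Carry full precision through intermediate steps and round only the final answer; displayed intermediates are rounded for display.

topology: single-mesh involute geometry — m = 3.600, N = 68
pitch radius r_p = m·N/2 = 3.600·68/2 = 122.400000
base radius r_b = r_p·cos α = 122.400000·cos 23.888° = 111.915068
roll angle φ = 7.509° = 0.13105677 rad
x = r_b·(cos φ + φ·sin φ) = 112.872064
y = r_b·(sin φ − φ·cos φ) = 0.083830

x=112.872064 y=0.083830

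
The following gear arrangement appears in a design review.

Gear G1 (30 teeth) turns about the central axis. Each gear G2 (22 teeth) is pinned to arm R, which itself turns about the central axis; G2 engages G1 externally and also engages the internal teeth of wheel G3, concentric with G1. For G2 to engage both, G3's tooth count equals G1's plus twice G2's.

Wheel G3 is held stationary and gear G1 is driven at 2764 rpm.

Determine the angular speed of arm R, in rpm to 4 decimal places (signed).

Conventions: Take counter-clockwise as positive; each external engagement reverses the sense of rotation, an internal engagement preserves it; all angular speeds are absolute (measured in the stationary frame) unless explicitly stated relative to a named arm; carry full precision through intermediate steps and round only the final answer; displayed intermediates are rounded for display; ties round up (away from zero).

+797.3077 rpm

recognized (axles ride arm R): planetary set, 30/22/74 teeth
normalise by the input: solve with ω_sun = 1, then scale by 2764 rpm
ring teeth: 30 + 2·22 = 74
30(ω_sun−ω_arm) = −74(ω_ring−ω_arm),  ω_ring = 0, ω_sun = 1
30(1−ω_arm) = −74(0−ω_arm)  ⇒  104·ω_arm = 30  ⇒  ω_arm = 15/52
scale: ω_arm = 15/52 × 2764 rpm = +797.3077 rpm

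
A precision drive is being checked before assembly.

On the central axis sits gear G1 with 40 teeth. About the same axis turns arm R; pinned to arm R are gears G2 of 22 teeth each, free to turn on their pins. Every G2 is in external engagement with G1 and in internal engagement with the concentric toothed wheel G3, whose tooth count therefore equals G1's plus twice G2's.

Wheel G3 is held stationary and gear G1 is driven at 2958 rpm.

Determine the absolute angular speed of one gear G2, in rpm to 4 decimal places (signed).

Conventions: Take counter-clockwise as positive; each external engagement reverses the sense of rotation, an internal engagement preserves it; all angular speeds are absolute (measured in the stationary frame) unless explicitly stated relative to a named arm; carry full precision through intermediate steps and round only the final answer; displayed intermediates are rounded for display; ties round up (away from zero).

topology: planetary set — G1 40T / G2 22T / G3 84T, arm = carrier (Willis)
normalise by the input: solve with ω_sun = 1, then scale by 2958 rpm
ring teeth: 40 + 2·22 = 84
40(ω_sun−ω_arm) = −84(ω_ring−ω_arm),  ω_ring = 0, ω_sun = 1
40(1−ω_arm) = −84(0−ω_arm)  ⇒  124·ω_arm = 40  ⇒  ω_arm = 10/31
sun–planet mesh: 40·(1−10/31) = −22·(ω_p−ω_arm)  ⇒  ω_p−ω_arm = -420/341
ω_p = 10/31 − 420/341 = -10/11
scale: ω_p = -10/11 × 2958 rpm = -2689.0909 rpm

-2689.0909 rpm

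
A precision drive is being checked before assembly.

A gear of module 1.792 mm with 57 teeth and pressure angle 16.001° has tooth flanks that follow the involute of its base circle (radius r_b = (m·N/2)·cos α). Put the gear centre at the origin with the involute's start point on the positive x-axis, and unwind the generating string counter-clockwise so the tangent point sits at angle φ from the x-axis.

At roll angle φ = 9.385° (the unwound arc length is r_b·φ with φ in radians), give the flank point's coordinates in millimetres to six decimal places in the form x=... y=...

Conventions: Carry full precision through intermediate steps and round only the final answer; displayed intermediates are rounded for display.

x=49.747491 y=0.071725

class = single-mesh tooth geometry [base-circle involute, m = 1.792, 57T]
pitch radius r_p = m·N/2 = 1.792·57/2 = 51.072000
base radius r_b = r_p·cos α = 51.072000·cos 16.001° = 49.093312
roll angle φ = 9.385° = 0.16379915 rad
x = r_b·(cos φ + φ·sin φ) = 49.747491
y = r_b·(sin φ − φ·cos φ) = 0.071725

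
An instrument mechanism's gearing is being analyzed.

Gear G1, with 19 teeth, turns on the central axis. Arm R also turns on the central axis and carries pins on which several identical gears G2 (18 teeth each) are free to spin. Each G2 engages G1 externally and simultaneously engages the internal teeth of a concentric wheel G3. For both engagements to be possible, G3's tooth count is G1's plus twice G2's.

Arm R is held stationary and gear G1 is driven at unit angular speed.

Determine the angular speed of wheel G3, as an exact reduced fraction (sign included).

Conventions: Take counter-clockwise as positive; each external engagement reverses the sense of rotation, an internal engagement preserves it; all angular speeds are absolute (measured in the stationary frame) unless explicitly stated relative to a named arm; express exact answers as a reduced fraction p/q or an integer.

-19/55

topology: planetary set — G1 19T / G2 18T / G3 55T, arm = carrier (Willis)
ring teeth: 19 + 2·18 = 55
19(ω_sun−ω_arm) = −55(ω_ring−ω_arm),  ω_arm = 0, ω_sun = 1
ω_ring = 0 − (19/55)(1−0) = -19/55
exact speed ratio = -19/55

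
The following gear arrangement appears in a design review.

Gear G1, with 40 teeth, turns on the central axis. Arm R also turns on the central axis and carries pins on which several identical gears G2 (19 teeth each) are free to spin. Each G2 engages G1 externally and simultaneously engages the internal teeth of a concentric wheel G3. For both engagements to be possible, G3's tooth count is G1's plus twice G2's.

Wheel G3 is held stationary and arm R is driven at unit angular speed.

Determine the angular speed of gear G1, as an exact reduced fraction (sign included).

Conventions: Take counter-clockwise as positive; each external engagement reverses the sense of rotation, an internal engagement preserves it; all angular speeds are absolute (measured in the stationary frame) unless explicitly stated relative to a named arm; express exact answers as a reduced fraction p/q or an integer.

topology: planetary set — G1 40T / G2 19T / G3 78T, arm = carrier (Willis)
ring teeth: 40 + 2·19 = 78
40(ω_sun−ω_arm) = −78(ω_ring−ω_arm),  ω_ring = 0, ω_arm = 1
ω_sun = 1 − (78/40)(0−1) = 59/20
exact speed ratio = 59/20

59/20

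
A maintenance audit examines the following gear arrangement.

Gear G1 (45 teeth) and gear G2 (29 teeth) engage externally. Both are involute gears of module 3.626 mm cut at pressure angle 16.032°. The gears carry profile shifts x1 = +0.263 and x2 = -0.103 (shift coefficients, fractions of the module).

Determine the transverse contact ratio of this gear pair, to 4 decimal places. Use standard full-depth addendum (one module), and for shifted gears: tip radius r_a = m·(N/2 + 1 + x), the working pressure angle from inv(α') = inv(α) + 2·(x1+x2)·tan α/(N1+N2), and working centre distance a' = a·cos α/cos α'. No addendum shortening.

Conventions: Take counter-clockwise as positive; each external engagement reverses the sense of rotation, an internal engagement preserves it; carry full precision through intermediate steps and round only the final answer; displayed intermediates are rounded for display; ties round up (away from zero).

class = single-mesh tooth geometry [involute pair 45T × 29T, m = 3.626]
base radii: r_b1 = 78.411964, r_b2 = 50.532154
tip radii: r_a1 = 86.164638, r_a2 = 55.829522
inv(α') = inv(16.032°) + 2·(+0.263-0.103)·tan α/(45+29) = 0.00878132  ⇒  α' = 16.84940°
a' = a·cos α / cos α' = 134.1620·cos 16.032°/cos 16.84940° = 134.727997
action lengths: √(r_a1²−r_b1²) = 35.719866, √(r_a2²−r_b2²) = 23.736826
base pitch p_b = π·m·cos α = 10.948376
CR = (35.719866 + 23.736826 − 134.727997·sin 16.84940°)/10.948376 = 1.863732
contact ratio ≈ 1.8637

1.8637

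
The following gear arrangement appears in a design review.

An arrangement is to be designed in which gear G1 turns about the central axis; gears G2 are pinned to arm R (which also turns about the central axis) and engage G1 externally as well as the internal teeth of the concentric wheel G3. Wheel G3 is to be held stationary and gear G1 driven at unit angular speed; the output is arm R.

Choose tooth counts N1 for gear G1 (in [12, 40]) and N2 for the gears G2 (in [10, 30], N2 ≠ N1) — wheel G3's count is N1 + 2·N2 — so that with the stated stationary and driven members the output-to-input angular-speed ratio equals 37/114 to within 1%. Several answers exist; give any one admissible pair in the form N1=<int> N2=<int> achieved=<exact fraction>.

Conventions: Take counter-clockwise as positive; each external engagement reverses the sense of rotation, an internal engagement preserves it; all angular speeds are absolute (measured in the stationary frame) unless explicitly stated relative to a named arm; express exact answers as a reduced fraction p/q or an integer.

class = planetary set [ratio 37/114 wanted; Willis about the carrier]
Willis with ω_ring = 0: ω_arm/ω_sun = N1/(N1+N3); set equal to 37/114  ⇒  N3/N1 = 1/(37/114) − 1 = 77/37
N3 = N1 + 2·N2  ⇒  N2/N1 = (N3/N1 − 1)/2 = (77/37 − 1)/2 = 20/37
smallest multiple with N1 ≥ 12 and N2 ≥ 10: k = 1  ⇒  N1 = 1·37 = 37, N2 = 1·20 = 20 (N1 ≤ 40, N2 ≤ 30, N2 ≠ N1 ✓), N3 = 37 + 2·20 = 77
check: N1/(N1+N3) with N1 = 37, N3 = 77 gives 37/114; |achieved − target| = 0 ≤ 37/11400 ✓

N1=37 N2=20 achieved=37/114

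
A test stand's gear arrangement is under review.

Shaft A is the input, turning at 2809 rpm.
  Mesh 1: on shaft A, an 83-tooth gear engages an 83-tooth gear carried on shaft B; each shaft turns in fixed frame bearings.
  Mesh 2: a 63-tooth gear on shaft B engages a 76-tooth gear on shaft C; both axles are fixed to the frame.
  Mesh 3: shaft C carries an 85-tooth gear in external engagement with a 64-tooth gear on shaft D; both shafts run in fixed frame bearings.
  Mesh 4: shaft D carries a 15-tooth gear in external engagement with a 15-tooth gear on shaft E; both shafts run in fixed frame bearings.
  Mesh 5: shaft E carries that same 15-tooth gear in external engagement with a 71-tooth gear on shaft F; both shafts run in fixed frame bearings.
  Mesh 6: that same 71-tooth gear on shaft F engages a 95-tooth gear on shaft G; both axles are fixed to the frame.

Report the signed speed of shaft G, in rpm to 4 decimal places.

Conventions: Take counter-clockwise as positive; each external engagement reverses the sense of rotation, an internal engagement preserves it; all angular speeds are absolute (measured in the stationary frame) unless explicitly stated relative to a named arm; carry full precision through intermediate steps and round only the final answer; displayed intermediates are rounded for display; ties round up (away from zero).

+488.2984 rpm

topology: fixed-axis compound train — 6 meshes, A→G
mesh 1 [83T→83T]: ω = 2809.0000×83/83 = 2809.0000 rpm, sense flips to −
mesh 2 [63T→76T]: ω = 2809.0000×63/76 = 2328.5132 rpm, sense flips to +
mesh 3 [85T→64T]: ω = 2328.5132×85/64 = 3092.5565 rpm, sense flips to −
mesh 4 [15T→15T]: ω = 3092.5565×15/15 = 3092.5565 rpm, sense flips to +
mesh 5 [15T→71T]: ω = 3092.5565×15/71 = 653.3570 rpm, sense flips to −
mesh 6 [71T→95T]: ω = 653.3570×71/95 = 488.2984 rpm, sense flips to +
signed output speed = +488.2984 rpm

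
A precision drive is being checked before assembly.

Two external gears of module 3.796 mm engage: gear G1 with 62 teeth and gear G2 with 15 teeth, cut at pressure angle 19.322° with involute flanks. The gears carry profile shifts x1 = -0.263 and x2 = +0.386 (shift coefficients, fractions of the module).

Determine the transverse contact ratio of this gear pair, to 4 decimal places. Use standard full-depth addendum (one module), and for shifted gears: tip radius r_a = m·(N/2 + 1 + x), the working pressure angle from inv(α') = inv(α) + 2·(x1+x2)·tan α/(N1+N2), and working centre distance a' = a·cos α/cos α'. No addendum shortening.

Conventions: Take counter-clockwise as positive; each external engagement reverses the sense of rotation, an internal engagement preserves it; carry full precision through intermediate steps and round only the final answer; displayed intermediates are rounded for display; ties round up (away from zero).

1.5442

topology: single-mesh involute geometry — m = 3.796, 62T/15T pair
base radii: r_b1 = 111.047779, r_b2 = 26.866398
tip radii: r_a1 = 120.473652, r_a2 = 33.731256
inv(α') = inv(19.322°) + 2·(-0.263+0.386)·tan α/(62+15) = 0.01451380  ⇒  α' = 19.82950°
a' = a·cos α / cos α' = 146.1460·cos 19.322°/cos 19.82950° = 146.607060
action lengths: √(r_a1²−r_b1²) = 46.715005, √(r_a2²−r_b2²) = 20.395938
base pitch p_b = π·m·cos α = 11.253770
CR = (46.715005 + 20.395938 − 146.607060·sin 19.82950°)/11.253770 = 1.544243
contact ratio ≈ 1.5442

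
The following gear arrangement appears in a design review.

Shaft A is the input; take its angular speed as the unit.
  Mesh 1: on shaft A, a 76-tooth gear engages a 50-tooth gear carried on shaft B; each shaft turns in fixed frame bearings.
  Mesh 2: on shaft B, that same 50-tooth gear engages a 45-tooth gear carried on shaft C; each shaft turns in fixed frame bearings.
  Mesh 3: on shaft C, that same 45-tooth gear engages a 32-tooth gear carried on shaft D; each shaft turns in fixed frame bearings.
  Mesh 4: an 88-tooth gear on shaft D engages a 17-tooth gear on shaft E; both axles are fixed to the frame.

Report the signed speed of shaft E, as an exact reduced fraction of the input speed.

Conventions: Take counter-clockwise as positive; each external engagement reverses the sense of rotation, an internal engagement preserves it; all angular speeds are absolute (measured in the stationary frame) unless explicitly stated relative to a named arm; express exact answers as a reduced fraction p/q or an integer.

209/17

4-mesh fixed-axis compound train (all bearings frame-fixed)
mesh 1 [76T→50T]: |ω|/ω_in = 1×76/50 = 38/25, sense flips to −
mesh 2 [50T→45T]: |ω|/ω_in = (38/25)×50/45 = 76/45, sense flips to +
mesh 3 [45T→32T]: |ω|/ω_in = (76/45)×45/32 = 19/8, sense flips to −
mesh 4 [88T→17T]: |ω|/ω_in = (19/8)×88/17 = 209/17, sense flips to +
signed output speed (× input speed) = 209/17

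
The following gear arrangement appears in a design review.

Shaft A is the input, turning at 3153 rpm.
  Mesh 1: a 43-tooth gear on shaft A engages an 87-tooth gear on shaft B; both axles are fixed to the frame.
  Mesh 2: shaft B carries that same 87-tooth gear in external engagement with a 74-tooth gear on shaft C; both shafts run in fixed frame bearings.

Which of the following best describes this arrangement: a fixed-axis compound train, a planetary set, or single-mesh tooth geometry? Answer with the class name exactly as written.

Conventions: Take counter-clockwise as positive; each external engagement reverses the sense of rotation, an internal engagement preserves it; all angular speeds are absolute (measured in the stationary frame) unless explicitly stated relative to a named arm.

class = fixed-axis compound train [2 meshes; 2 ratios multiply, 2 sense flips]
classification: fixed-axis compound train

fixed-axis compound train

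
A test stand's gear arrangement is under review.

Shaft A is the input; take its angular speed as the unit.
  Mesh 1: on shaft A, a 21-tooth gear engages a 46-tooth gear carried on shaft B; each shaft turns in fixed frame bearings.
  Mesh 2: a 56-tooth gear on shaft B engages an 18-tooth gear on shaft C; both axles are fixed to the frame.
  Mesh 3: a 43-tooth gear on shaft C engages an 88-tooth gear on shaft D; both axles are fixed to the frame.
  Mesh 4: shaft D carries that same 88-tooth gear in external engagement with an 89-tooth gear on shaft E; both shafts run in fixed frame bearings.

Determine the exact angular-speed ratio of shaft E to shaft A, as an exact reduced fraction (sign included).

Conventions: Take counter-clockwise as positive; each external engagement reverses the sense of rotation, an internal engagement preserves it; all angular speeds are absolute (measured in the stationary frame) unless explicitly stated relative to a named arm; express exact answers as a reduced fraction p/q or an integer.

class = fixed-axis compound train [4 meshes; 4 ratios multiply, 4 sense flips]
mesh 1 [21T→46T]: running ratio 21/46, sense −
mesh 2 [56T→18T]: running ratio 98/69, sense +
mesh 3 [43T→88T]: running ratio 2107/3036, sense −
mesh 4 [88T→89T]: running ratio 4214/6141, sense +
ω_out/ω_in = 4214/6141

4214/6141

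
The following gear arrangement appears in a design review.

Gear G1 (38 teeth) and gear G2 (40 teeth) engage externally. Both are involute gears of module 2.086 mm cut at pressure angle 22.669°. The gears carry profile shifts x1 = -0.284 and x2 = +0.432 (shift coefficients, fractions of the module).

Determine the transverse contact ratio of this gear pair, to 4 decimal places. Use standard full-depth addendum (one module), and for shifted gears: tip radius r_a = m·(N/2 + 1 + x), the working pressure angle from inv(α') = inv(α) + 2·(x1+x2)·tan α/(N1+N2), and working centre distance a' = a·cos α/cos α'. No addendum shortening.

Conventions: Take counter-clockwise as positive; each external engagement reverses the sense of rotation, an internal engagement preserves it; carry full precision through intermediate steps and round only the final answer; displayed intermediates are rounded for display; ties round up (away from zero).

class = single-mesh tooth geometry [involute pair 38T × 40T, m = 2.086]
base radii: r_b1 = 36.572145, r_b2 = 38.496994
tip radii: r_a1 = 41.127576, r_a2 = 44.707152
inv(α') = inv(22.669°) + 2·(-0.284+0.432)·tan α/(38+40) = 0.02360981  ⇒  α' = 23.17678°
a' = a·cos α / cos α' = 81.3540·cos 22.669°/cos 23.17678° = 81.659476
action lengths: √(r_a1²−r_b1²) = 18.813712, √(r_a2²−r_b2²) = 22.731275
base pitch p_b = π·m·cos α = 6.047094
CR = (18.813712 + 22.731275 − 81.659476·sin 23.17678°)/6.047094 = 1.555510
contact ratio ≈ 1.5555

1.5555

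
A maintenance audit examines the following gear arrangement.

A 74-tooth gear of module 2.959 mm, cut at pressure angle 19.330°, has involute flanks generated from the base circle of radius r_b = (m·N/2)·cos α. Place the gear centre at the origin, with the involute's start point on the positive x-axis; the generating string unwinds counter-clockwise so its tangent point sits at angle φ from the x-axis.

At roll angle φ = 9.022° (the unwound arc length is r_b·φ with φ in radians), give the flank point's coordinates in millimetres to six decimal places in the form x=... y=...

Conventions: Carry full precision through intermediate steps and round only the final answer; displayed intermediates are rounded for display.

x=104.584060 y=0.134119

topology: single-mesh involute geometry — m = 2.959, N = 74
pitch radius r_p = m·N/2 = 2.959·74/2 = 109.483000
base radius r_b = r_p·cos α = 109.483000·cos 19.330° = 103.311199
roll angle φ = 9.022° = 0.15746361 rad
x = r_b·(cos φ + φ·sin φ) = 104.584060
y = r_b·(sin φ − φ·cos φ) = 0.134119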